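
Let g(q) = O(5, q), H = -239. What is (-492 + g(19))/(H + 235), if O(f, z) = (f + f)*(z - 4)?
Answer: 171/2 ≈ 85.500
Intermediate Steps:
O(f, z) = 2*f*(-4 + z) (O(f, z) = (2*f)*(-4 + z) = 2*f*(-4 + z))
g(q) = -40 + 10*q (g(q) = 2*5*(-4 + q) = -40 + 10*q)
(-492 + g(19))/(H + 235) = (-492 + (-40 + 10*19))/(-239 + 235) = (-492 + (-40 + 190))/(-4) = (-492 + 150)*(-¼) = -342*(-¼) = 171/2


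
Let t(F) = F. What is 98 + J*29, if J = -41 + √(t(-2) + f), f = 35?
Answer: -1091 + 29*√33 ≈ -924.41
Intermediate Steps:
J = -41 + √33 (J = -41 + √(-2 + 35) = -41 + √33 ≈ -35.255)
98 + J*29 = 98 + (-41 + √33)*29 = 98 + (-1189 + 29*√33) = -1091 + 29*√33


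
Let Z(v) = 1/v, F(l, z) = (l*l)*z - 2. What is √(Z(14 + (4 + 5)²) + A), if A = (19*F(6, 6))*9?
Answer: √330260945/95 ≈ 191.30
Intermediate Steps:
F(l, z) = -2 + z*l² (F(l, z) = l²*z - 2 = z*l² - 2 = -2 + z*l²)
A = 36594 (A = (19*(-2 + 6*6²))*9 = (19*(-2 + 6*36))*9 = (19*(-2 + 216))*9 = (19*214)*9 = 4066*9 = 36594)
√(Z(14 + (4 + 5)²) + A) = √(1/(14 + (4 + 5)²) + 36594) = √(1/(14 + 9²) + 36594) = √(1/(14 + 81) + 36594) = √(1/95 + 36594) = √(3476431/95) = √330260945/95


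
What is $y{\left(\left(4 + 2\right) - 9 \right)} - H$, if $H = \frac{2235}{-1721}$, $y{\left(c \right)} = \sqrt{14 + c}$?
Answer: $\frac{2235}{1721} + \sqrt{11} \approx 4.6153$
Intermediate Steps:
$H = - \frac{2235}{1721}$ ($H = 2235 \left(- \frac{1}{1721}\right) = - \frac{2235}{1721} \approx -1.2987$)
$y{\left(\left(4 + 2\right) - 9 \right)} - H = \sqrt{14 + \left(\left(4 + 2\right) - 9\right)} - - \frac{2235}{1721} = \sqrt{14 + \left(6 - 9\right)} + \frac{2235}{1721} = \sqrt{14 - 3} + \frac{2235}{1721} = \sqrt{11} + \frac{2235}{1721} = \frac{2235}{1721} + \sqrt{11}$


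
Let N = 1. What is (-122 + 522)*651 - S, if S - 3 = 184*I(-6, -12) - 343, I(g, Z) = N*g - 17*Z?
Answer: 224308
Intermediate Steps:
I(g, Z) = g - 17*Z (I(g, Z) = 1*g - 17*Z = g - 17*Z)
S = 36092 (S = 3 + (184*(-6 - 17*(-12)) - 343) = 3 + (184*(-6 + 204) - 343) = 3 + (184*198 - 343) = 3 + (36432 - 343) = 3 + 36089 = 36092)
(-122 + 522)*651 - S = (-122 + 522)*651 - 1*36092 = 400*651 - 36092 = 260400 - 36092 = 224308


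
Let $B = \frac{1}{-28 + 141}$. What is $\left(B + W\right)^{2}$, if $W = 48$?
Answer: $\frac{29430625}{12769} \approx 2304.9$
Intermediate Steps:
$B = \frac{1}{113} \approx 0.0088496$
$\left(B + W\right)^{2} = \left(\frac{1}{113} + 48\right)^{2} = \left(\frac{5425}{113}\right)^{2} = \frac{29430625}{12769}$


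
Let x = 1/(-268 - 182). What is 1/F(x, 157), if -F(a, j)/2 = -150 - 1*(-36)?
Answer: 1/228 ≈ 0.0043860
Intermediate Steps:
x = -1/450 (x = 1/(-450) = -1/450 ≈ -0.0022222)
F(a, j) = 228 (F(a, j) = -2*(-150 - 1*(-36)) = -2*(-150 + 36) = -2*(-114) = 228)
1/F(x, 157) = 1/228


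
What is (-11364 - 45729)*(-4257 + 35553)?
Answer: -1786782528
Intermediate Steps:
(-11364 - 45729)*(-4257 + 35553) = -57093*31296 = -1786782528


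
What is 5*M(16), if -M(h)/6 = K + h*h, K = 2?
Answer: -7740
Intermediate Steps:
M(h) = -12 - 6*h**2 (M(h) = -6*(2 + h*h) = -6*(2 + h**2) = -12 - 6*h**2)
5*M(16) = 5*(-12 - 6*16**2) = 5*(-12 - 6*256) = 5*(-12 - 1536) = 5*(-1548) = -7740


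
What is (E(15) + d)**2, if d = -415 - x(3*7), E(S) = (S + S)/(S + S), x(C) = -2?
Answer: 169744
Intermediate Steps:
E(S) = 1 (E(S) = (2*S)/((2*S)) = (2*S)*(1/(2*S)) = 1)
d = -413 (d = -415 - 1*(-2) = -415 + 2 = -413)
(E(15) + d)**2 = (1 - 413)**2 = (-412)**2 = 169744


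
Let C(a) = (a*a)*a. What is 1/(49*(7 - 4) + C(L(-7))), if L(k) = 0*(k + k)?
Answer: 1/147 ≈ 0.0068027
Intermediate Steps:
L(k) = 0 (L(k) = 0*(2*k) = 0)
C(a) = a³ (C(a) = a²*a = a³)
1/(49*(7 - 4) + C(L(-7))) = 1/(49*(7 - 4) + 0³) = 1/(49*3 + 0) = 1/(147 + 0) = 1/147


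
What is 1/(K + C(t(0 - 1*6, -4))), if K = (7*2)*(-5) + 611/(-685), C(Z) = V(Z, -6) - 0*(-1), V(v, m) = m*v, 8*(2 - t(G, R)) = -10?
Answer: -1370/123837 ≈ -0.011063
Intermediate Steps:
t(G, R) = 13/4 (t(G, R) = 2 - ⅛*(-10) = 2 + 5/4 = 13/4)
C(Z) = -6*Z (C(Z) = -6*Z - 0*(-1) = -6*Z - 1*0 = -6*Z + 0 = -6*Z)
K = -48561/685 (K = 14*(-5) + 611*(-1/685) = -70 - 611/685 = -48561/685 ≈ -70.892)
1/(K + C(t(0 - 1*6, -4))) = 1/(-48561/685 - 6*13/4) = 1/(-48561/685 - 39/2) = 1/(-123837/1370) = -1370/123837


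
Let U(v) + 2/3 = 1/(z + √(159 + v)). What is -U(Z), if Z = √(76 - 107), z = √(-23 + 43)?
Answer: (-3 + 2*√(159 + I*√31) + 4*√5)/(3*(√(159 + I*√31) + 2*√5)) ≈ 0.60814 + 0.00075623*I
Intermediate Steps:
z = 2*√5 (z = √20 = 2*√5 ≈ 4.4721)
Z = I*√31 (Z = √(-31) = I*√31 ≈ 5.5678*I)
U(v) = -⅔ + 1/(√(159 + v) + 2*√5) (U(v) = -⅔ + 1/(2*√5 + √(159 + v)) = -⅔ + 1/(√(159 + v) + 2*√5))
-U(Z) = -(3 - 4*√5 - 2*√(159 + I*√31))/(3*(√(159 + I*√31) + 2*√5))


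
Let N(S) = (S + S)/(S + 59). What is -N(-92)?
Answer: -184/33 ≈ -5.5758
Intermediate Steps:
N(S) = 2*S/(59 + S) (N(S) = (2*S)/(59 + S) = 2*S/(59 + S))
-N(-92) = -2*(-92)/(59 - 92) = -2*(-92)/(-33) = -2*(-92)*(-1)/33 = -1*184/33 = -184/33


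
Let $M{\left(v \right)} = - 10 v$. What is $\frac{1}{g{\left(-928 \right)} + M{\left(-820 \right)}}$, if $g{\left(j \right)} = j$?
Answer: $\frac{1}{7272} \approx 0.00013751$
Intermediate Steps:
$\frac{1}{g{\left(-928 \right)} + M{\left(-820 \right)}} = \frac{1}{-928 - -8200} = \frac{1}{-928 + 8200} = \frac{1}{7272}$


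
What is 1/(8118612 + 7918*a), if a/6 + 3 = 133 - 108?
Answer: 1/9163788 ≈ 1.0913e-7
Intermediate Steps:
a = 132 (a = -18 + 6*(133 - 108) = -18 + 6*25 = -18 + 150 = 132)
1/(8118612 + 7918*a) = 1/(8118612 + 7918*132) = 1/(8118612 + 1045176) = 1/9163788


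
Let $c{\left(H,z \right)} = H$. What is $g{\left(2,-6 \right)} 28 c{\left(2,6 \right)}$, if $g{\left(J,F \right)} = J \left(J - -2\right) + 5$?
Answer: $728$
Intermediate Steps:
$g{\left(J,F \right)} = 5 + J \left(2 + J\right)$ ($g{\left(J,F \right)} = J \left(J + 2\right) + 5 = J \left(2 + J\right) + 5 = 5 + J \left(2 + J\right)$)
$g{\left(2,-6 \right)} 28 c{\left(2,6 \right)} = \left(5 + 2^{2} + 2 \cdot 2\right) 28 \cdot 2 = \left(5 + 4 + 4\right) 28 \cdot 2 = 13 \cdot 28 \cdot 2 = 364 \cdot 2 = 728$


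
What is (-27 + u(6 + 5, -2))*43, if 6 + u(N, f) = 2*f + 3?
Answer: -1462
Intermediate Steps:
u(N, f) = -3 + 2*f (u(N, f) = -6 + (2*f + 3) = -6 + (3 + 2*f) = -3 + 2*f)
(-27 + u(6 + 5, -2))*43 = (-27 + (-3 + 2*(-2)))*43 = (-27 + (-3 - 4))*43 = (-27 - 7)*43 = -34*43 = -1462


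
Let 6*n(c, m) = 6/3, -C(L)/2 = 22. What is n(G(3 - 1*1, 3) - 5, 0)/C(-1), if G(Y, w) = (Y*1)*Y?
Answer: -1/132 ≈ -0.0075758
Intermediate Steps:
G(Y, w) = Y**2 (G(Y, w) = Y*Y = Y**2)
C(L) = -44 (C(L) = -2*22 = -44)
n(c, m) = 1/3 (n(c, m) = (6/3)/6 = (6*(1/3))/6 = (1/6)*2 = 1/3)
n(G(3 - 1*1, 3) - 5, 0)/C(-1) = (1/3)/(-44) = (1/3)*(-1/44) = -1/132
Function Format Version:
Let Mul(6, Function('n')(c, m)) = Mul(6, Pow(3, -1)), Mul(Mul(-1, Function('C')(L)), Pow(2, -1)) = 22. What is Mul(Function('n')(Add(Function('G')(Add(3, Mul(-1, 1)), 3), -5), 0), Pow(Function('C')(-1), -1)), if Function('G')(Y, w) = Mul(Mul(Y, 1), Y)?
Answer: Rational(-1, 132) ≈ -0.0075758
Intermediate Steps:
Function('G')(Y, w) = Pow(Y, 2) (Function('G')(Y, w) = Mul(Y, Y) = Pow(Y, 2))
Function('C')(L) = -44 (Function('C')(L) = Mul(-2, 22) = -44)
Function('n')(c, m) = Rational(1, 3) (Function('n')(c, m) = Mul(Rational(1, 6), Mul(6, Pow(3, -1))) = Mul(Rational(1, 6), Mul(6, Rational(1, 3))) = Mul(Rational(1, 6), 2) = Rational(1, 3))
Mul(Function('n')(Add(Function('G')(Add(3, Mul(-1, 1)), 3), -5), 0), Pow(Function('C')(-1), -1)) = Mul(Rational(1, 3), Pow(-44, -1)) = Mul(Rational(1, 3), Rational(-1, 44)) = Rational(-1, 132)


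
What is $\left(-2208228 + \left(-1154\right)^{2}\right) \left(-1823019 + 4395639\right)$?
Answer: $-2254932301440$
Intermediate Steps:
$\left(-2208228 + \left(-1154\right)^{2}\right) \left(-1823019 + 4395639\right) = \left(-2208228 + 1331716\right) 2572620 = \left(-876512\right) 2572620 = -2254932301440$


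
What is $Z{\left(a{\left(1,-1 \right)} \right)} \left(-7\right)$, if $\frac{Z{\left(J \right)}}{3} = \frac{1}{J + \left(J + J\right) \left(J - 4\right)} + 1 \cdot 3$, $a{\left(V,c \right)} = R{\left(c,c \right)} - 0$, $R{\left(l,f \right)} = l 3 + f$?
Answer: $- \frac{1267}{20} \approx -63.35$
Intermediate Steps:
$R{\left(l,f \right)} = f + 3 l$ ($R{\left(l,f \right)} = 3 l + f = f + 3 l$)
$a{\left(V,c \right)} = 4 c$ ($a{\left(V,c \right)} = \left(c + 3 c\right) - 0 = 4 c + 0 = 4 c$)
$Z{\left(J \right)} = 9 + \frac{3}{J + 2 J \left(-4 + J\right)}$ ($Z{\left(J \right)} = 3 \left(\frac{1}{J + \left(J + J\right) \left(J - 4\right)} + 1 \cdot 3\right) = 3 \left(\frac{1}{J + 2 J \left(-4 + J\right)} + 3\right) = 3 \left(3 + \frac{1}{J + 2 J \left(-4 + J\right)}\right) = 9 + \frac{3}{J + 2 J \left(-4 + J\right)}$)
$Z{\left(a{\left(1,-1 \right)} \right)} \left(-7\right) = \frac{3 \left(1 - 21 \cdot 4 \left(-1\right) + 6 \left(4 \left(-1\right)\right)^{2}\right)}{4 \left(-1\right) \left(-7 + 2 \cdot 4 \left(-1\right)\right)} \left(-7\right) = \frac{3 \left(1 - -84 + 6 \left(-4\right)^{2}\right)}{\left(-4\right) \left(-7 + 2 \left(-4\right)\right)} \left(-7\right) = 3 \left(- \frac{1}{4}\right) \frac{1}{-7 - 8} \left(1 + 84 + 6 \cdot 16\right) \left(-7\right) = 3 \left(- \frac{1}{4}\right) \frac{1}{-15} \left(1 + 84 + 96\right) \left(-7\right) = 3 \left(- \frac{1}{4}\right) \left(- \frac{1}{15}\right) 181 \left(-7\right) = \frac{181}{20} \left(-7\right) = - \frac{1267}{20}$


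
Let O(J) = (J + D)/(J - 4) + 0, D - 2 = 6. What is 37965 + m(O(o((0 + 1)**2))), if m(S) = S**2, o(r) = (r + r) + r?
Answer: 38086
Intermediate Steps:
D = 8 (D = 2 + 6 = 8)
o(r) = 3*r (o(r) = 2*r + r = 3*r)
O(J) = (8 + J)/(-4 + J) (O(J) = (J + 8)/(J - 4) + 0 = (8 + J)/(-4 + J) + 0 = (8 + J)/(-4 + J))
37965 + m(O(o((0 + 1)**2))) = 37965 + ((8 + 3*(0 + 1)**2)/(-4 + 3*(0 + 1)**2))**2 = 37965 + ((8 + 3*1**2)/(-4 + 3*1**2))**2 = 37965 + ((8 + 3*1)/(-4 + 3*1))**2 = 37965 + ((8 + 3)/(-4 + 3))**2 = 37965 + (11/(-1))**2 = 37965 + (-1*11)**2 = 37965 + (-11)**2 = 37965 + 121 = 38086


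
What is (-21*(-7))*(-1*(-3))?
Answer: 441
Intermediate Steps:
(-21*(-7))*(-1*(-3)) = 147*3 = 441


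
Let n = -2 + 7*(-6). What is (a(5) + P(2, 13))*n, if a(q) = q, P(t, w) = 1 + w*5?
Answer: -3124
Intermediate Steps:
P(t, w) = 1 + 5*w
n = -44 (n = -2 - 42 = -44)
(a(5) + P(2, 13))*n = (5 + (1 + 5*13))*(-44) = (5 + (1 + 65))*(-44) = (5 + 66)*(-44) = 71*(-44) = -3124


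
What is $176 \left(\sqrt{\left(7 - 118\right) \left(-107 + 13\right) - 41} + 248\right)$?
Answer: $43648 + 176 \sqrt{10393} \approx 61591.0$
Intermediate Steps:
$176 \left(\sqrt{\left(7 - 118\right) \left(-107 + 13\right) - 41} + 248\right) = 176 \left(\sqrt{\left(-111\right) \left(-94\right) - 41} + 248\right) = 176 \left(\sqrt{10434 - 41} + 248\right) = 176 \left(\sqrt{10393} + 248\right) = 176 \left(248 + \sqrt{10393}\right) = 43648 + 176 \sqrt{10393}$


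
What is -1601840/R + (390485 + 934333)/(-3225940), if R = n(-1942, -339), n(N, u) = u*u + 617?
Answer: -1330126637921/93179663930 ≈ -14.275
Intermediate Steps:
n(N, u) = 617 + u**2 (n(N, u) = u**2 + 617 = 617 + u**2)
R = 115538 (R = 617 + (-339)**2 = 617 + 114921 = 115538)
-1601840/R + (390485 + 934333)/(-3225940) = -1601840/115538 + (390485 + 934333)/(-3225940) = -1601840*1/115538 + 1324818*(-1/3225940) = -800920/57769 - 662409/1612970 = -1330126637921/93179663930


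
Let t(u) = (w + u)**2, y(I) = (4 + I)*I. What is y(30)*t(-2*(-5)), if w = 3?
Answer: 172380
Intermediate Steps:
y(I) = I*(4 + I)
t(u) = (3 + u)**2
y(30)*t(-2*(-5)) = (30*(4 + 30))*(3 - 2*(-5))**2 = (30*34)*(3 + 10)**2 = 1020*13**2 = 1020*169 = 172380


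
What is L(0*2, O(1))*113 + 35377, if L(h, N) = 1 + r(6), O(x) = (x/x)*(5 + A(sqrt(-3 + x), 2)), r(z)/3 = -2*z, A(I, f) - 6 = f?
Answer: 31422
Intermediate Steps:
A(I, f) = 6 + f
r(z) = -6*z (r(z) = 3*(-2*z) = -6*z)
O(x) = 13 (O(x) = (x/x)*(5 + (6 + 2)) = 1*(5 + 8) = 1*13 = 13)
L(h, N) = -35 (L(h, N) = 1 - 6*6 = 1 - 36 = -35)
L(0*2, O(1))*113 + 35377 = -35*113 + 35377 = -3955 + 35377 = 31422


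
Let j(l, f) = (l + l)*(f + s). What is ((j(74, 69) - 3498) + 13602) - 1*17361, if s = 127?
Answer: 21751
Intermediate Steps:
j(l, f) = 2*l*(127 + f) (j(l, f) = (l + l)*(f + 127) = (2*l)*(127 + f) = 2*l*(127 + f))
((j(74, 69) - 3498) + 13602) - 1*17361 = ((2*74*(127 + 69) - 3498) + 13602) - 1*17361 = ((2*74*196 - 3498) + 13602) - 17361 = ((29008 - 3498) + 13602) - 17361 = (25510 + 13602) - 17361 = 39112 - 17361 = 21751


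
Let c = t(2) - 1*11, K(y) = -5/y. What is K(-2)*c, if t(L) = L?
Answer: -45/2 ≈ -22.500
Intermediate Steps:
c = -9 (c = 2 - 1*11 = 2 - 11 = -9)
K(-2)*c = -5/(-2)*(-9) = -5*(-½)*(-9) = (5/2)*(-9) = -45/2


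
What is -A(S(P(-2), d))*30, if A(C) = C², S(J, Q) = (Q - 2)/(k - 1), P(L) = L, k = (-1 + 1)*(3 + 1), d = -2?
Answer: -480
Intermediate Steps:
k = 0 (k = 0*4 = 0)
S(J, Q) = 2 - Q (S(J, Q) = (Q - 2)/(0 - 1) = (-2 + Q)/(-1) = (-2 + Q)*(-1) = 2 - Q)
-A(S(P(-2), d))*30 = -(2 - 1*(-2))²*30 = -(2 + 2)²*30 = -1*4²*30 = -1*16*30 = -16*30 = -480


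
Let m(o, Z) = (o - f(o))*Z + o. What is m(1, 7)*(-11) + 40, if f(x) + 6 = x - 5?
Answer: -818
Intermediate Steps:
f(x) = -11 + x (f(x) = -6 + (x - 5) = -6 + (-5 + x) = -11 + x)
m(o, Z) = o + 11*Z (m(o, Z) = (o - (-11 + o))*Z + o = (o + (11 - o))*Z + o = 11*Z + o = o + 11*Z)
m(1, 7)*(-11) + 40 = (1 + 11*7)*(-11) + 40 = (1 + 77)*(-11) + 40 = 78*(-11) + 40 = -858 + 40 = -818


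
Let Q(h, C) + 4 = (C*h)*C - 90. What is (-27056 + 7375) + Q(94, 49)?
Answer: 205919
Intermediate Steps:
Q(h, C) = -94 + h*C² (Q(h, C) = -4 + ((C*h)*C - 90) = -4 + (h*C² - 90) = -4 + (-90 + h*C²) = -94 + h*C²)
(-27056 + 7375) + Q(94, 49) = (-27056 + 7375) + (-94 + 94*49²) = -19681 + (-94 + 94*2401) = -19681 + (-94 + 225694) = -19681 + 225600 = 205919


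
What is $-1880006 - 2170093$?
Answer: $-4050099$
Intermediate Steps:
$-1880006 - 2170093 = -4050099$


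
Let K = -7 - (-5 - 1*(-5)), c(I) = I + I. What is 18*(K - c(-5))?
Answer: 54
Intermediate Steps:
c(I) = 2*I
K = -7 (K = -7 - (-5 + 5) = -7 - 1*0 = -7 + 0 = -7)
18*(K - c(-5)) = 18*(-7 - 2*(-5)) = 18*(-7 - 1*(-10)) = 18*(-7 + 10) = 18*3 = 54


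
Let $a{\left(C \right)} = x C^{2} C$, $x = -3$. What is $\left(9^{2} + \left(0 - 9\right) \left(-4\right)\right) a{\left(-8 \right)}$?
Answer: $179712$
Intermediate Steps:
$a{\left(C \right)} = - 3 C^{3}$ ($a{\left(C \right)} = - 3 C^{2} C = - 3 C^{3}$)
$\left(9^{2} + \left(0 - 9\right) \left(-4\right)\right) a{\left(-8 \right)} = \left(9^{2} + \left(0 - 9\right) \left(-4\right)\right) \left(- 3 \left(-8\right)^{3}\right) = \left(81 - -36\right) \left(\left(-3\right) \left(-512\right)\right) = \left(81 + 36\right) 1536 = 117 \cdot 1536 = 179712$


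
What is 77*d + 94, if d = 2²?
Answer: 402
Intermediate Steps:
d = 4
77*d + 94 = 77*4 + 94 = 308 + 94 = 402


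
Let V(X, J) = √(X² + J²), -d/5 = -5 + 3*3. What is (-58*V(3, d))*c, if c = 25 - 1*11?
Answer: -812*√409 ≈ -16422.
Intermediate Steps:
d = -20 (d = -5*(-5 + 3*3) = -5*(-5 + 9) = -5*4 = -20)
V(X, J) = √(J² + X²)
c = 14 (c = 25 - 11 = 14)
(-58*V(3, d))*c = -58*√((-20)² + 3²)*14 = -58*√(400 + 9)*14 = -58*√409*14 = -812*√409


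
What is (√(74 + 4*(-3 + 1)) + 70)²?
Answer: (70 + √66)² ≈ 6103.4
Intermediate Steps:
(√(74 + 4*(-3 + 1)) + 70)² = (√(74 + 4*(-2)) + 70)² = (√(74 - 8) + 70)² = (√66 + 70)² = (70 + √66)²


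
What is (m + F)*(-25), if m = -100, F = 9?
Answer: 2275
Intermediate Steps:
(m + F)*(-25) = (-100 + 9)*(-25) = -91*(-25) = 2275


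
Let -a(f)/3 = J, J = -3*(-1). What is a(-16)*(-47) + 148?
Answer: 571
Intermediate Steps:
J = 3
a(f) = -9 (a(f) = -3*3 = -9)
a(-16)*(-47) + 148 = -9*(-47) + 148 = 423 + 148 = 571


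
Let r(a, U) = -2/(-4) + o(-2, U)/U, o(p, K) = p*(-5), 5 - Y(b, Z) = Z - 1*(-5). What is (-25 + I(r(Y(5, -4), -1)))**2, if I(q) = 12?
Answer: 169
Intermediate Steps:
Y(b, Z) = -Z (Y(b, Z) = 5 - (Z - 1*(-5)) = 5 - (Z + 5) = 5 - (5 + Z) = 5 + (-5 - Z) = -Z)
o(p, K) = -5*p
r(a, U) = 1/2 + 10/U (r(a, U) = -2/(-4) + (-5*(-2))/U = -2*(-1/4) + 10/U = 1/2 + 10/U)
(-25 + I(r(Y(5, -4), -1)))**2 = (-25 + 12)**2 = (-13)**2 = 169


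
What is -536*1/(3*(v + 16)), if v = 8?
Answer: -67/9 ≈ -7.4444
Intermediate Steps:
-536*1/(3*(v + 16)) = -536*1/(3*(8 + 16)) = -536/(24*3) = -536/72 = -536*1/72 = -67/9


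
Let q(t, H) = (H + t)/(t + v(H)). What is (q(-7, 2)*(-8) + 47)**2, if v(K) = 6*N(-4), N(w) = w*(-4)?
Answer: 17833729/7921 ≈ 2251.4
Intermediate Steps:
N(w) = -4*w
v(K) = 96 (v(K) = 6*(-4*(-4)) = 6*16 = 96)
q(t, H) = (H + t)/(96 + t) (q(t, H) = (H + t)/(t + 96) = (H + t)/(96 + t))
(q(-7, 2)*(-8) + 47)**2 = (((2 - 7)/(96 - 7))*(-8) + 47)**2 = ((-5/89)*(-8) + 47)**2 = (((1/89)*(-5))*(-8) + 47)**2 = (-5/89*(-8) + 47)**2 = (40/89 + 47)**2 = (4223/89)**2 = 17833729/7921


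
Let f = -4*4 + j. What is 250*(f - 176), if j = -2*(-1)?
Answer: -47500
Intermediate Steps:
j = 2
f = -14 (f = -4*4 + 2 = -16 + 2 = -14)
250*(f - 176) = 250*(-14 - 176) = 250*(-190) = -47500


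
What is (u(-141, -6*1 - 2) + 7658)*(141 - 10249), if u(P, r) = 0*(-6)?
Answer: -77407064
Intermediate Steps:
u(P, r) = 0
(u(-141, -6*1 - 2) + 7658)*(141 - 10249) = (0 + 7658)*(141 - 10249) = 7658*(-10108) = -77407064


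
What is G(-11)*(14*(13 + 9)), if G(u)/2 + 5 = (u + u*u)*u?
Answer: -748440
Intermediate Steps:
G(u) = -10 + 2*u*(u + u**2) (G(u) = -10 + 2*((u + u*u)*u) = -10 + 2*((u + u**2)*u) = -10 + 2*(u*(u + u**2)) = -10 + 2*u*(u + u**2))
G(-11)*(14*(13 + 9)) = (-10 + 2*(-11)**2 + 2*(-11)**3)*(14*(13 + 9)) = (-10 + 2*121 + 2*(-1331))*(14*22) = (-10 + 242 - 2662)*308 = -2430*308 = -748440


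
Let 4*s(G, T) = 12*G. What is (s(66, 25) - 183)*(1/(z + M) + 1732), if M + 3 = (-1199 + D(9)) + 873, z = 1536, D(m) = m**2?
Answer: 33462255/1288 ≈ 25980.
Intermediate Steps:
M = -248 (M = -3 + ((-1199 + 9**2) + 873) = -3 + ((-1199 + 81) + 873) = -3 + (-1118 + 873) = -3 - 245 = -248)
s(G, T) = 3*G (s(G, T) = (12*G)/4 = 3*G)
(s(66, 25) - 183)*(1/(z + M) + 1732) = (3*66 - 183)*(1/(1536 - 248) + 1732) = (198 - 183)*(1/1288 + 1732) = 15*(1/1288 + 1732) = 15*(2230817/1288) = 33462255/1288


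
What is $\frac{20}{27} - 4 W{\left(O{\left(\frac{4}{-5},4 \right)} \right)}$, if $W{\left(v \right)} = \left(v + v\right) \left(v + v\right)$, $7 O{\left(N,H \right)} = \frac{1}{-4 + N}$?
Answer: $\frac{3845}{5292} \approx 0.72657$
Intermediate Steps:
$O{\left(N,H \right)} = \frac{1}{7 \left(-4 + N\right)}$
$W{\left(v \right)} = 4 v^{2}$ ($W{\left(v \right)} = 2 v 2 v = 4 v^{2}$)
$\frac{20}{27} - 4 W{\left(O{\left(\frac{4}{-5},4 \right)} \right)} = \frac{20}{27} - 4 \cdot 4 \left(\frac{1}{7 \left(-4 + \frac{4}{-5}\right)}\right)^{2} = 20 \cdot \frac{1}{27} - 4 \cdot 4 \left(\frac{1}{7 \left(-4 + 4 \left(- \frac{1}{5}\right)\right)}\right)^{2} = \frac{20}{27} - 4 \cdot 4 \left(\frac{1}{7 \left(-4 - \frac{4}{5}\right)}\right)^{2} = \frac{20}{27} - 4 \cdot 4 \left(\frac{1}{7 \left(- \frac{24}{5}\right)}\right)^{2} = \frac{20}{27} - 4 \cdot 4 \left(\frac{1}{7} \left(- \frac{5}{24}\right)\right)^{2} = \frac{20}{27} - 4 \cdot 4 \left(- \frac{5}{168}\right)^{2} = \frac{20}{27} - 4 \cdot 4 \cdot \frac{25}{28224} = \frac{20}{27} - \frac{25}{1764} = \frac{3845}{5292}$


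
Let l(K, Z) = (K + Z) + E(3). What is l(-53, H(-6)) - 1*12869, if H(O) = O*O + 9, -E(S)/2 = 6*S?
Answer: -12913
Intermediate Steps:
E(S) = -12*S
H(O) = 9 + O² (H(O) = O² + 9 = 9 + O²)
l(K, Z) = -36 + K + Z (l(K, Z) = (K + Z) - 12*3 = (K + Z) - 36 = -36 + K + Z)
l(-53, H(-6)) - 1*12869 = (-36 - 53 + (9 + (-6)²)) - 1*12869 = (-36 - 53 + (9 + 36)) - 12869 = (-36 - 53 + 45) - 12869 = -44 - 12869 = -12913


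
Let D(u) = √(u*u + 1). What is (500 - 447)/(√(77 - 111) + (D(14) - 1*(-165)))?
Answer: 53/(165 + √197 + I*√34) ≈ 0.29572 - 0.0096311*I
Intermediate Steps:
D(u) = √(1 + u²) (D(u) = √(u² + 1) = √(1 + u²))
(500 - 447)/(√(77 - 111) + (D(14) - 1*(-165))) = (500 - 447)/(√(77 - 111) + (√(1 + 14²) - 1*(-165))) = 53/(√(-34) + (√(1 + 196) + 165)) = 53/(I*√34 + (√197 + 165)) = 53/(I*√34 + (165 + √197)) = 53/(165 + √197 + I*√34)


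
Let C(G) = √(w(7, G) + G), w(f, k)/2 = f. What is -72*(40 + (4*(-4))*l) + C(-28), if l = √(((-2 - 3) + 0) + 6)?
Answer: -1728 + I*√14 ≈ -1728.0 + 3.7417*I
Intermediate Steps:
l = 1 (l = √((-5 + 0) + 6) = √(-5 + 6) = √1 = 1)
w(f, k) = 2*f
C(G) = √(14 + G) (C(G) = √(2*7 + G) = √(14 + G))
-72*(40 + (4*(-4))*l) + C(-28) = -72*(40 + (4*(-4))*1) + √(14 - 28) = -72*(40 - 16*1) + √(-14) = -72*(40 - 16) + I*√14 = -72*24 + I*√14 = -1728 + I*√14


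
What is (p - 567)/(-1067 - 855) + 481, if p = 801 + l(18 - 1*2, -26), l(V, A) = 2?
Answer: 462123/961 ≈ 480.88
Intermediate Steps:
p = 803 (p = 801 + 2 = 803)
(p - 567)/(-1067 - 855) + 481 = (803 - 567)/(-1067 - 855) + 481 = 236/(-1922) + 481 = 236*(-1/1922) + 481 = -118/961 + 481 = 462123/961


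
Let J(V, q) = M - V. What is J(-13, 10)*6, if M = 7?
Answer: 120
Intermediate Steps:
J(V, q) = 7 - V
J(-13, 10)*6 = (7 - 1*(-13))*6 = (7 + 13)*6 = 20*6 = 120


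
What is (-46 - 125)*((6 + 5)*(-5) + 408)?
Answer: -60363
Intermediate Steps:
(-46 - 125)*((6 + 5)*(-5) + 408) = -171*(11*(-5) + 408) = -171*(-55 + 408) = -171*353 = -60363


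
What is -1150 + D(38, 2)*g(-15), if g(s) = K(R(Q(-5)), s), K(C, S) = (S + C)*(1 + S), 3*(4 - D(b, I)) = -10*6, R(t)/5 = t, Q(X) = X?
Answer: 12290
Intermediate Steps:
R(t) = 5*t
D(b, I) = 24 (D(b, I) = 4 - (-10)*6/3 = 4 - ⅓*(-60) = 4 + 20 = 24)
K(C, S) = (1 + S)*(C + S) (K(C, S) = (C + S)*(1 + S) = (1 + S)*(C + S))
g(s) = -25 + s² - 24*s (g(s) = 5*(-5) + s + s² + (5*(-5))*s = -25 + s + s² - 25*s = -25 + s² - 24*s)
-1150 + D(38, 2)*g(-15) = -1150 + 24*(-25 + (-15)² - 24*(-15)) = -1150 + 24*(-25 + 225 + 360) = -1150 + 24*560 = -1150 + 13440 = 12290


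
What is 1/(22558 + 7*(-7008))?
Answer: -1/26498 ≈ -3.7739e-5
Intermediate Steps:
1/(22558 + 7*(-7008)) = 1/(22558 - 49056) = 1/(-26498) = -1/26498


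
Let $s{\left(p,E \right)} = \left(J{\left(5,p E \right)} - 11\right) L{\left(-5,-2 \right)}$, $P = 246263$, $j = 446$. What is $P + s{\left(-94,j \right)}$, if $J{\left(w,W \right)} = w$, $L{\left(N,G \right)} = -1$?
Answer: $246269$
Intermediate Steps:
$s{\left(p,E \right)} = 6$ ($s{\left(p,E \right)} = \left(5 - 11\right) \left(-1\right) = \left(-6\right) \left(-1\right) = 6$)
$P + s{\left(-94,j \right)} = 246263 + 6 = 246269$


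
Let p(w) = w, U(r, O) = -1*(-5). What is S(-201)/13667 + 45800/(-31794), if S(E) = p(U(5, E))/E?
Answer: -20969304595/14556708033 ≈ -1.4405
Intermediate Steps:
U(r, O) = 5
S(E) = 5/E
S(-201)/13667 + 45800/(-31794) = (5/(-201))/13667 + 45800/(-31794) = (5*(-1/201))*(1/13667) + 45800*(-1/31794) = -5/201*1/13667 - 22900/15897 = -5/2747067 - 22900/15897 = -20969304595/14556708033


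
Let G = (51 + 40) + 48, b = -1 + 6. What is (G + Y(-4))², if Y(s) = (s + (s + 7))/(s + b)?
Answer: 19044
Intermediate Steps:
b = 5
Y(s) = (7 + 2*s)/(5 + s) (Y(s) = (s + (s + 7))/(s + 5) = (s + (7 + s))/(5 + s) = (7 + 2*s)/(5 + s))
G = 139 (G = 91 + 48 = 139)
(G + Y(-4))² = (139 + (7 + 2*(-4))/(5 - 4))² = (139 + (7 - 8)/1)² = (139 + 1*(-1))² = (139 - 1)² = 138² = 19044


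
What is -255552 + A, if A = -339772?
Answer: -595324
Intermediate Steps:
-255552 + A = -255552 - 339772 = -595324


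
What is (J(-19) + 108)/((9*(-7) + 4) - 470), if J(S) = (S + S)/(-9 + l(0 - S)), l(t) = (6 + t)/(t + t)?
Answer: -35680/167693 ≈ -0.21277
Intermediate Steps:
l(t) = (6 + t)/(2*t) (l(t) = (6 + t)/((2*t)) = (6 + t)*(1/(2*t)) = (6 + t)/(2*t))
J(S) = 2*S/(-9 - (6 - S)/(2*S)) (J(S) = (S + S)/(-9 + (6 + (0 - S))/(2*(0 - S))) = (2*S)/(-9 + (6 - S)/(2*((-S)))) = (2*S)/(-9 + (-1/S)*(6 - S)/2) = (2*S)/(-9 - (6 - S)/(2*S)) = 2*S/(-9 - (6 - S)/(2*S)))
(J(-19) + 108)/((9*(-7) + 4) - 470) = (-4*(-19)**2/(6 + 17*(-19)) + 108)/((9*(-7) + 4) - 470) = (-4*361/(6 - 323) + 108)/((-63 + 4) - 470) = (-4*361/(-317) + 108)/(-59 - 470) = (-4*361*(-1/317) + 108)/(-529) = (1444/317 + 108)*(-1/529) = (35680/317)*(-1/529) = -35680/167693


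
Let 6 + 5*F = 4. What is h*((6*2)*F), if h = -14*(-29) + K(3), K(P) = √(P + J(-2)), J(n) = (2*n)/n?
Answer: -9744/5 - 24*√5/5 ≈ -1959.5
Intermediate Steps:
F = -⅖ (F = -6/5 + (⅕)*4 = -6/5 + ⅘ = -⅖ ≈ -0.40000)
J(n) = 2
K(P) = √(2 + P) (K(P) = √(P + 2) = √(2 + P))
h = 406 + √5 (h = -14*(-29) + √(2 + 3) = 406 + √5 ≈ 408.24)
h*((6*2)*F) = (406 + √5)*((6*2)*(-⅖)) = (406 + √5)*(12*(-⅖)) = (406 + √5)*(-24/5) = -9744/5 - 24*√5/5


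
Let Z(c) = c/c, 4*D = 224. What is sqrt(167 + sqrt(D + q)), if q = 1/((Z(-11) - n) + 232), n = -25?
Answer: sqrt(11116188 + 258*sqrt(3727842))/258 ≈ 13.209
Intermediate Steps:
D = 56 (D = (1/4)*224 = 56)
Z(c) = 1
q = 1/258 (q = 1/((1 - 1*(-25)) + 232) = 1/((1 + 25) + 232) = 1/(26 + 232) = 1/258 ≈ 0.0038760)
sqrt(167 + sqrt(D + q)) = sqrt(167 + sqrt(56 + 1/258)) = sqrt(167 + sqrt(14449/258)) = sqrt(167 + sqrt(3727842)/258)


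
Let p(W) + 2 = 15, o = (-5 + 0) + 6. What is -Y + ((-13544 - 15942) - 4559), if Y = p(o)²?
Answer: -34214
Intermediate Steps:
o = 1 (o = -5 + 6 = 1)
p(W) = 13 (p(W) = -2 + 15 = 13)
Y = 169 (Y = 13² = 169)
-Y + ((-13544 - 15942) - 4559) = -1*169 + ((-13544 - 15942) - 4559) = -169 + (-29486 - 4559) = -169 - 34045 = -34214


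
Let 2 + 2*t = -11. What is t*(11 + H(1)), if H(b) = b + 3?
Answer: -195/2 ≈ -97.500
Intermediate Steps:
t = -13/2 (t = -1 + (1/2)*(-11) = -1 - 11/2 = -13/2 ≈ -6.5000)
H(b) = 3 + b
t*(11 + H(1)) = -13*(11 + (3 + 1))/2 = -13*(11 + 4)/2 = -13/2*15 = -195/2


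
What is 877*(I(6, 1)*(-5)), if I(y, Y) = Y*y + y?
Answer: -52620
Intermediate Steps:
I(y, Y) = y + Y*y
877*(I(6, 1)*(-5)) = 877*((6*(1 + 1))*(-5)) = 877*((6*2)*(-5)) = 877*(12*(-5)) = 877*(-60) = -52620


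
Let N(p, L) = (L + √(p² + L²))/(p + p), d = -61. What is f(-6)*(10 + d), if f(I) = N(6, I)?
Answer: 51/2 - 51*√2/2 ≈ -10.562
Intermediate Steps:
N(p, L) = (L + √(L² + p²))/(2*p) (N(p, L) = (L + √(L² + p²))/((2*p)) = (L + √(L² + p²))*(1/(2*p)) = (L + √(L² + p²))/(2*p))
f(I) = I/12 + √(36 + I²)/12 (f(I) = (½)*(I + √(I² + 6²))/6 = (½)*(⅙)*(I + √(I² + 36)) = (½)*(⅙)*(I + √(36 + I²)) = I/12 + √(36 + I²)/12)
f(-6)*(10 + d) = ((1/12)*(-6) + √(36 + (-6)²)/12)*(10 - 61) = (-½ + √(36 + 36)/12)*(-51) = (-½ + √72/12)*(-51) = (-½ + (6*√2)/12)*(-51) = (-½ + √2/2)*(-51) = 51/2 - 51*√2/2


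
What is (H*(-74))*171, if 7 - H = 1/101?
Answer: -8933724/101 ≈ -88453.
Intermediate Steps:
H = 706/101 (H = 7 - 1/101 = 706/101 ≈ 6.9901)
(H*(-74))*171 = ((706/101)*(-74))*171 = -52244/101*171 = -8933724/101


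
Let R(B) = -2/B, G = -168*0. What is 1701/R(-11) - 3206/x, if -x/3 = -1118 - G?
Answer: 31375141/3354 ≈ 9354.5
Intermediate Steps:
G = 0
x = 3354 (x = -3*(-1118 - 1*0) = -3*(-1118 + 0) = -3*(-1118) = 3354)
1701/R(-11) - 3206/x = 1701/((-2/(-11))) - 3206/3354 = 1701/((-2*(-1/11))) - 3206*1/3354 = 1701/(2/11) - 1603/1677 = 1701*(11/2) - 1603/1677 = 18711/2 - 1603/1677 = 31375141/3354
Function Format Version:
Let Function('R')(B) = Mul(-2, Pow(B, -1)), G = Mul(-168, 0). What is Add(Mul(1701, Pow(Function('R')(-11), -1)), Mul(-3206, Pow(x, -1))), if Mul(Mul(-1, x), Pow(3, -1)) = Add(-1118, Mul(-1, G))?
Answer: Rational(31375141, 3354) ≈ 9354.5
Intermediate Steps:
G = 0
x = 3354 (x = Mul(-3, Add(-1118, Mul(-1, 0))) = Mul(-3, Add(-1118, 0)) = Mul(-3, -1118) = 3354)
Add(Mul(1701, Pow(Function('R')(-11), -1)), Mul(-3206, Pow(x, -1))) = Add(Mul(1701, Pow(Mul(-2, Pow(-11, -1)), -1)), Mul(-3206, Pow(3354, -1))) = Add(Mul(1701, Pow(Mul(-2, Rational(-1, 11)), -1)), Mul(-3206, Rational(1, 3354))) = Add(Mul(1701, Pow(Rational(2, 11), -1)), Rational(-1603, 1677)) = Add(Mul(1701, Rational(11, 2)), Rational(-1603, 1677)) = Add(Rational(18711, 2), Rational(-1603, 1677)) = Rational(31375141, 3354)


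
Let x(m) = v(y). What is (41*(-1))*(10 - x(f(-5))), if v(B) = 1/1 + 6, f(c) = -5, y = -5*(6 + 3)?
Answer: -123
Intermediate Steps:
y = -45 (y = -5*9 = -45)
v(B) = 7 (v(B) = 1*1 + 6 = 1 + 6 = 7)
x(m) = 7
(41*(-1))*(10 - x(f(-5))) = (41*(-1))*(10 - 1*7) = -41*(10 - 7) = -41*3 = -123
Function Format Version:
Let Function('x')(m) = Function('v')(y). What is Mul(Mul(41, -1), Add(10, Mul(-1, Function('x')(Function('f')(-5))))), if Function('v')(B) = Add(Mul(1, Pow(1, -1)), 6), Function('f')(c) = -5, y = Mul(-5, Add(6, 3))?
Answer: -123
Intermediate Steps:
y = -45 (y = Mul(-5, 9) = -45)
Function('v')(B) = 7 (Function('v')(B) = Add(Mul(1, 1), 6) = Add(1, 6) = 7)
Function('x')(m) = 7
Mul(Mul(41, -1), Add(10, Mul(-1, Function('x')(Function('f')(-5))))) = Mul(Mul(41, -1), Add(10, Mul(-1, 7))) = Mul(-41, Add(10, -7)) = Mul(-41, 3) = -123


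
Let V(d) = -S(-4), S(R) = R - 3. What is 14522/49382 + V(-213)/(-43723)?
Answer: 317299866/1079564593 ≈ 0.29391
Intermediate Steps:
S(R) = -3 + R
V(d) = 7 (V(d) = -(-3 - 4) = -1*(-7) = 7)
14522/49382 + V(-213)/(-43723) = 14522/49382 + 7/(-43723) = 14522*(1/49382) + 7*(-1/43723) = 7261/24691 - 7/43723 = 317299866/1079564593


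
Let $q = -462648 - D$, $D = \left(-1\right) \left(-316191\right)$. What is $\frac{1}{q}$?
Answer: $- \frac{1}{778839} \approx -1.284 \cdot 10^{-6}$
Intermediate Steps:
$D = 316191$
$q = -778839$ ($q = -462648 - 316191 = -778839$)
$\frac{1}{q} = \frac{1}{-778839} = - \frac{1}{778839}$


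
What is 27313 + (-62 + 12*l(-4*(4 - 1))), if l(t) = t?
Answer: 27107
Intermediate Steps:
27313 + (-62 + 12*l(-4*(4 - 1))) = 27313 + (-62 + 12*(-4*(4 - 1))) = 27313 + (-62 + 12*(-4*3)) = 27313 + (-62 + 12*(-12)) = 27313 + (-62 - 144) = 27313 - 206 = 27107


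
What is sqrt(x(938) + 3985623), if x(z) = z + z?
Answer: sqrt(3987499) ≈ 1996.9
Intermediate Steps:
x(z) = 2*z
sqrt(x(938) + 3985623) = sqrt(2*938 + 3985623) = sqrt(1876 + 3985623) = sqrt(3987499)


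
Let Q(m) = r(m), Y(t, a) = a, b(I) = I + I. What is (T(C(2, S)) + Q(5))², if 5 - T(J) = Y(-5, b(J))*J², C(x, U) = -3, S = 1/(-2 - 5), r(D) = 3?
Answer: 3844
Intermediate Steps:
b(I) = 2*I
S = -⅐ (S = 1/(-7) = -⅐ ≈ -0.14286)
T(J) = 5 - 2*J³ (T(J) = 5 - 2*J*J² = 5 - 2*J³)
Q(m) = 3
(T(C(2, S)) + Q(5))² = ((5 - 2*(-3)³) + 3)² = ((5 - 2*(-27)) + 3)² = ((5 + 54) + 3)² = (59 + 3)² = 62² = 3844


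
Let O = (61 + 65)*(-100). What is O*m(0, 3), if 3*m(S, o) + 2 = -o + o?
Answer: 8400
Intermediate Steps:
m(S, o) = -⅔ (m(S, o) = -⅔ + (-o + o)/3 = -⅔ + (⅓)*0 = -⅔ + 0 = -⅔)
O = -12600 (O = 126*(-100) = -12600)
O*m(0, 3) = -12600*(-⅔) = 8400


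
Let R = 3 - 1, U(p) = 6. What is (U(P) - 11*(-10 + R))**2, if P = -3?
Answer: 8836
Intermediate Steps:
R = 2
(U(P) - 11*(-10 + R))**2 = (6 - 11*(-10 + 2))**2 = (6 - 11*(-8))**2 = (6 + 88)**2 = 94**2 = 8836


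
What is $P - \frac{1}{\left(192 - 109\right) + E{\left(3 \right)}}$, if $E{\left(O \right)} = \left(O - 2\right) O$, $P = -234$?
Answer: $- \frac{20125}{86} \approx -234.01$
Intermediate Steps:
$E{\left(O \right)} = O \left(-2 + O\right)$ ($E{\left(O \right)} = \left(O - 2\right) O = \left(-2 + O\right) O = O \left(-2 + O\right)$)
$P - \frac{1}{\left(192 - 109\right) + E{\left(3 \right)}} = -234 - \frac{1}{\left(192 - 109\right) + 3 \left(-2 + 3\right)} = -234 - \frac{1}{\left(192 - 109\right) + 3 \cdot 1} = -234 - \frac{1}{83 + 3} = -234 - \frac{1}{86} = - \frac{20125}{86}$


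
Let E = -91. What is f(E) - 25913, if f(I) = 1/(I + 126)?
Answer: -906954/35 ≈ -25913.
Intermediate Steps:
f(I) = 1/(126 + I)
f(E) - 25913 = 1/(126 - 91) - 25913 = 1/35 - 25913 = -906954/35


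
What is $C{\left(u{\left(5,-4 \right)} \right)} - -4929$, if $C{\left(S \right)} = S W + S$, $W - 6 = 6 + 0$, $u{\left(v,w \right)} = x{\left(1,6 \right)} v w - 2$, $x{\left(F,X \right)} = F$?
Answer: $4643$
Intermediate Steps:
$u{\left(v,w \right)} = -2 + v w$ ($u{\left(v,w \right)} = 1 v w - 2 = v w - 2 = -2 + v w$)
$W = 12$ ($W = 6 + \left(6 + 0\right) = 6 + 6 = 12$)
$C{\left(S \right)} = 13 S$ ($C{\left(S \right)} = S 12 + S = 12 S + S = 13 S$)
$C{\left(u{\left(5,-4 \right)} \right)} - -4929 = 13 \left(-2 + 5 \left(-4\right)\right) - -4929 = 13 \left(-2 - 20\right) + 4929 = 13 \left(-22\right) + 4929 = -286 + 4929 = 4643$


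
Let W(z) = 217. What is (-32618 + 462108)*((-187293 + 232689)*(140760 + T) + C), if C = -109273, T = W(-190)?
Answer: 2748599688034310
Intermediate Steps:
T = 217
(-32618 + 462108)*((-187293 + 232689)*(140760 + T) + C) = (-32618 + 462108)*((-187293 + 232689)*(140760 + 217) - 109273) = 429490*(45396*140977 - 109273) = 429490*(6399791892 - 109273) = 429490*6399682619 = 2748599688034310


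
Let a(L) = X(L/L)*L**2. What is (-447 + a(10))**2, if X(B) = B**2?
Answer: 120409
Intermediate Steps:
a(L) = L**2 (a(L) = (L/L)**2*L**2 = 1**2*L**2 = 1*L**2 = L**2)
(-447 + a(10))**2 = (-447 + 10**2)**2 = (-447 + 100)**2 = (-347)**2 = 120409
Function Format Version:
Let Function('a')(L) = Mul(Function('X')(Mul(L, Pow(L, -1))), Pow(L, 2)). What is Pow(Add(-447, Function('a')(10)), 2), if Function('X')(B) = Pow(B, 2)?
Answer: 120409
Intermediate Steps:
Function('a')(L) = Pow(L, 2) (Function('a')(L) = Mul(Pow(Mul(L, Pow(L, -1)), 2), Pow(L, 2)) = Mul(Pow(1, 2), Pow(L, 2)) = Mul(1, Pow(L, 2)) = Pow(L, 2))
Pow(Add(-447, Function('a')(10)), 2) = Pow(Add(-447, Pow(10, 2)), 2) = Pow(Add(-447, 100), 2) = Pow(-347, 2) = 120409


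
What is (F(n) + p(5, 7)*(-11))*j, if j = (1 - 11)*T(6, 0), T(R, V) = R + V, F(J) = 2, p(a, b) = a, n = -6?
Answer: 3180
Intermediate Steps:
j = -60 (j = (1 - 11)*(6 + 0) = -10*6 = -60)
(F(n) + p(5, 7)*(-11))*j = (2 + 5*(-11))*(-60) = (2 - 55)*(-60) = -53*(-60) = 3180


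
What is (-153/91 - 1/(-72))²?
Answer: 119355625/42928704 ≈ 2.7803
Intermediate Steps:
(-153/91 - 1/(-72))² = (-153*1/91 - 1*(-1/72))² = (-153/91 + 1/72)² = (-10925/6552)² = 119355625/42928704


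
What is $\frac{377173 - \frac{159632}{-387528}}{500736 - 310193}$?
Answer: $\frac{18270657247}{9230093463} \approx 1.9795$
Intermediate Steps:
$\frac{377173 - \frac{159632}{-387528}}{500736 - 310193} = \frac{377173 - - \frac{19954}{48441}}{190543} = \left(377173 + \frac{19954}{48441}\right) \frac{1}{190543} = \frac{18270657247}{48441} \cdot \frac{1}{190543} = \frac{18270657247}{9230093463}$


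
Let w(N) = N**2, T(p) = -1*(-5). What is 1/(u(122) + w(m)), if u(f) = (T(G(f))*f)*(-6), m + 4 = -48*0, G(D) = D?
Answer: -1/3644 ≈ -0.00027442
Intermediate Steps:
T(p) = 5
m = -4 (m = -4 - 48*0 = -4 + 0 = -4)
u(f) = -30*f (u(f) = (5*f)*(-6) = -30*f)
1/(u(122) + w(m)) = 1/(-30*122 + (-4)**2) = 1/(-3660 + 16) = 1/(-3644) = -1/3644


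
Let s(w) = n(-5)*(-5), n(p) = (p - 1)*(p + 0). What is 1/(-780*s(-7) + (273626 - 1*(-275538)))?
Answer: 1/666164 ≈ 1.5011e-6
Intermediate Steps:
n(p) = p*(-1 + p) (n(p) = (-1 + p)*p = p*(-1 + p))
s(w) = -150 (s(w) = -5*(-1 - 5)*(-5) = -5*(-6)*(-5) = 30*(-5) = -150)
1/(-780*s(-7) + (273626 - 1*(-275538))) = 1/(-780*(-150) + (273626 - 1*(-275538))) = 1/(117000 + (273626 + 275538)) = 1/(117000 + 549164) = 1/666164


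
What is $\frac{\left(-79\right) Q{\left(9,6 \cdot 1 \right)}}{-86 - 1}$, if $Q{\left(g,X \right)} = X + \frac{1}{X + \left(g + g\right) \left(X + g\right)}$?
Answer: $\frac{130903}{24012} \approx 5.4516$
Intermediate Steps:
$Q{\left(g,X \right)} = X + \frac{1}{X + 2 g \left(X + g\right)}$
$\frac{\left(-79\right) Q{\left(9,6 \cdot 1 \right)}}{-86 - 1} = \frac{\left(-79\right) \frac{1 + \left(6 \cdot 1\right)^{2} + 2 \cdot 6 \cdot 1 \cdot 9^{2} + 2 \cdot 9 \left(6 \cdot 1\right)^{2}}{6 \cdot 1 + 2 \cdot 9^{2} + 2 \cdot 6 \cdot 1 \cdot 9}}{-86 - 1} = \frac{\left(-79\right) \frac{1 + 6^{2} + 2 \cdot 6 \cdot 81 + 2 \cdot 9 \cdot 6^{2}}{6 + 2 \cdot 81 + 2 \cdot 6 \cdot 9}}{-87} = - 79 \frac{1 + 36 + 972 + 2 \cdot 9 \cdot 36}{6 + 162 + 108} \left(- \frac{1}{87}\right) = - 79 \frac{1 + 36 + 972 + 648}{276} \left(- \frac{1}{87}\right) = - 79 \cdot \frac{1}{276} \cdot 1657 \left(- \frac{1}{87}\right) = \left(-79\right) \frac{1657}{276} \left(- \frac{1}{87}\right) = \left(- \frac{130903}{276}\right) \left(- \frac{1}{87}\right) = \frac{130903}{24012}$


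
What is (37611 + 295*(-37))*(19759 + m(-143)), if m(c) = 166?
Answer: 531917800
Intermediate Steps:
(37611 + 295*(-37))*(19759 + m(-143)) = (37611 + 295*(-37))*(19759 + 166) = (37611 - 10915)*19925 = 26696*19925 = 531917800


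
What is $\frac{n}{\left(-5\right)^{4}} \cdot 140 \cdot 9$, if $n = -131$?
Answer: $- \frac{33012}{125} \approx -264.1$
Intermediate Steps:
$\frac{n}{\left(-5\right)^{4}} \cdot 140 \cdot 9 = - \frac{131}{\left(-5\right)^{4}} \cdot 140 \cdot 9 = - \frac{131}{625} \cdot 140 \cdot 9 = \left(-131\right) \frac{1}{625} \cdot 140 \cdot 9 = \left(- \frac{131}{625}\right) 140 \cdot 9 = \left(- \frac{3668}{125}\right) 9 = - \frac{33012}{125}$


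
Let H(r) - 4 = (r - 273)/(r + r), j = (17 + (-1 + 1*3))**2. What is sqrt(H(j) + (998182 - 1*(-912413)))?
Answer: sqrt(689726283)/19 ≈ 1382.2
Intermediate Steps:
j = 361 (j = (17 + (-1 + 3))**2 = (17 + 2)**2 = 19**2 = 361)
H(r) = 4 + (-273 + r)/(2*r) (H(r) = 4 + (r - 273)/(r + r) = 4 + (-273 + r)/((2*r)) = 4 + (-273 + r)*(1/(2*r)) = 4 + (-273 + r)/(2*r))
sqrt(H(j) + (998182 - 1*(-912413))) = sqrt((3/2)*(-91 + 3*361)/361 + (998182 - 1*(-912413))) = sqrt((3/2)*(1/361)*(-91 + 1083) + (998182 + 912413)) = sqrt((3/2)*(1/361)*992 + 1910595) = sqrt(1488/361 + 1910595) = sqrt(689726283/361) = sqrt(689726283)/19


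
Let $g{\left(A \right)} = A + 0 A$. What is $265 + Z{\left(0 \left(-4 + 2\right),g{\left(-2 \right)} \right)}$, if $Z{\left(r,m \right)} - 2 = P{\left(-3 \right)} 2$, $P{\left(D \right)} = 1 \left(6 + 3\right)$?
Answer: $285$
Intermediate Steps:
$g{\left(A \right)} = A$ ($g{\left(A \right)} = A + 0 = A$)
$P{\left(D \right)} = 9$ ($P{\left(D \right)} = 1 \cdot 9 = 9$)
$Z{\left(r,m \right)} = 20$ ($Z{\left(r,m \right)} = 2 + 9 \cdot 2 = 2 + 18 = 20$)
$265 + Z{\left(0 \left(-4 + 2\right),g{\left(-2 \right)} \right)} = 265 + 20 = 285$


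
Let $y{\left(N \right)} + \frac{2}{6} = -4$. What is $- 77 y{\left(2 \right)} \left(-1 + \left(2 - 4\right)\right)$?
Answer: $-1001$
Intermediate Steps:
$y{\left(N \right)} = - \frac{13}{3}$ ($y{\left(N \right)} = - \frac{1}{3} - 4 = - \frac{13}{3}$)
$- 77 y{\left(2 \right)} \left(-1 + \left(2 - 4\right)\right) = - 77 \left(- \frac{13 \left(-1 + \left(2 - 4\right)\right)}{3}\right) = - 77 \left(- \frac{13 \left(-1 - 2\right)}{3}\right) = - 77 \left(\left(- \frac{13}{3}\right) \left(-3\right)\right) = \left(-77\right) 13 = -1001$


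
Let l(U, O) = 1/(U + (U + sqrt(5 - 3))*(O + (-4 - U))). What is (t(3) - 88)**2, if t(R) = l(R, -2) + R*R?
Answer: 59514059/9522 - 5455*sqrt(2)/1587 ≈ 6245.3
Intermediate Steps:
l(U, O) = 1/(U + (U + sqrt(2))*(-4 + O - U))
t(R) = R**2 + 1/(-R**2 - 6*sqrt(2) - 5*R - R*sqrt(2)) (t(R) = 1/(-R**2 - 4*sqrt(2) - 3*R - 2*R - 2*sqrt(2) - R*sqrt(2)) + R*R = 1/(-R**2 - 6*sqrt(2) - 5*R - R*sqrt(2)) + R**2 = R**2 + 1/(-R**2 - 6*sqrt(2) - 5*R - R*sqrt(2)))
(t(3) - 88)**2 = ((3**2 - 1/(3**2 + 5*3 + 6*sqrt(2) + 3*sqrt(2))) - 88)**2 = ((9 - 1/(9 + 15 + 6*sqrt(2) + 3*sqrt(2))) - 88)**2 = ((9 - 1/(24 + 9*sqrt(2))) - 88)**2 = (-79 - 1/(24 + 9*sqrt(2)))**2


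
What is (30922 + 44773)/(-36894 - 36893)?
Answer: -75695/73787 ≈ -1.0259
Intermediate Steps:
(30922 + 44773)/(-36894 - 36893) = 75695/(-73787) = 75695*(-1/73787) = -75695/73787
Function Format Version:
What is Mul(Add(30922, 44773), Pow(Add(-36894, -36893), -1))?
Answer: Rational(-75695, 73787) ≈ -1.0259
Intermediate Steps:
Mul(Add(30922, 44773), Pow(Add(-36894, -36893), -1)) = Mul(75695, Pow(-73787, -1)) = Mul(75695, Rational(-1, 73787)) = Rational(-75695, 73787)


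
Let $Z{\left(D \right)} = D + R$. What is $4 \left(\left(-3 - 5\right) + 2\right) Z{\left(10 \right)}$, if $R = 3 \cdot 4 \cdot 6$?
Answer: $-1968$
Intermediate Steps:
$R = 72$ ($R = 12 \cdot 6 = 72$)
$Z{\left(D \right)} = 72 + D$ ($Z{\left(D \right)} = D + 72 = 72 + D$)
$4 \left(\left(-3 - 5\right) + 2\right) Z{\left(10 \right)} = 4 \left(\left(-3 - 5\right) + 2\right) \left(72 + 10\right) = 4 \left(-8 + 2\right) 82 = 4 \left(-6\right) 82 = \left(-24\right) 82 = -1968$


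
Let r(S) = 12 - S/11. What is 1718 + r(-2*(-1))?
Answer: 19028/11 ≈ 1729.8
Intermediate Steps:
r(S) = 12 - S/11
1718 + r(-2*(-1)) = 1718 + (12 - (-2)*(-1)/11) = 1718 + (12 - 1/11*2) = 1718 + (12 - 2/11) = 1718 + 130/11 = 19028/11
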